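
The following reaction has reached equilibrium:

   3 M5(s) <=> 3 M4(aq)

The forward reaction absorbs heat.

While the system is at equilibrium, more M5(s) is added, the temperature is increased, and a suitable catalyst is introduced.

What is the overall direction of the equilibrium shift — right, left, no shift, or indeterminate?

M5 is a pure solid; its activity is 1 regardless of amount, so Q is unaffected — no shift from this change.
The forward reaction is endothermic. Raising T favours the endothermic direction — shift to the right.
A catalyst speeds both forward and reverse rates equally; it changes neither Q nor K — no shift from this change.
Only the nonzero effect(s) matter; the net shift is to the right.

right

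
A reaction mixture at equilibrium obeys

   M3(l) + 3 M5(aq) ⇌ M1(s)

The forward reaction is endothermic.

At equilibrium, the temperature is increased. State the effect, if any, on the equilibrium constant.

increases

K depends on temperature via the van 't Hoff relation. The forward reaction is endothermic, so raising T increases K.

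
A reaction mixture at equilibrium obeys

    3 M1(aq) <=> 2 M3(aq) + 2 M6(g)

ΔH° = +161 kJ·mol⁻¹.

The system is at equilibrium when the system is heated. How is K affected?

K depends on temperature via the van 't Hoff relation. The forward reaction is endothermic, so raising T increases K.

increases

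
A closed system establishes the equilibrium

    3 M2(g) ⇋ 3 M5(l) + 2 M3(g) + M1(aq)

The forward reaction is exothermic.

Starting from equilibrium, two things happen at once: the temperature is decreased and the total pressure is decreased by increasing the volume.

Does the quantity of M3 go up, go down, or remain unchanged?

The forward reaction is exothermic. Lowering T favours the exothermic direction — shift to the right.
Gas moles: reactants 3, products 2 (Δn_gas = -1). Expansion shifts the system toward the side with more moles of gas — to the left.
The two effects oppose each other, so the net shift — and hence the change in M3 — cannot be determined from the given information.

cannot be determined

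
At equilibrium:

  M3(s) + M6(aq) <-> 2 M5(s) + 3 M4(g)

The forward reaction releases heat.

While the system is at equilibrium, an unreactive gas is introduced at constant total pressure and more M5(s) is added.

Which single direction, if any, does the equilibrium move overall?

Adding inert gas at constant total pressure expands the volume and lowers every reacting partial pressure. With Δn_gas = 3 − 0 = +3, Q moves away from K toward the side with fewer gas moles, so the system shifts toward the side with more gas moles — to the right.
M5 is a pure solid; its activity is 1 regardless of amount, so Q is unaffected — no shift from this change.
Only the nonzero effect(s) matter; the net shift is to the right.

right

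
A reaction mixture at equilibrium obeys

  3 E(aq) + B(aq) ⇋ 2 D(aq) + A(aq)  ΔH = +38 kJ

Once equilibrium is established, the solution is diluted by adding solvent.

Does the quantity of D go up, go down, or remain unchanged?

decreases

Dilution lowers every aqueous concentration by the same factor. Δn_aq = 3 − 4 = -1, so the system shifts toward the side with more dissolved moles — to the left.
The net shift is to the left. D is a product, so its amount decreases.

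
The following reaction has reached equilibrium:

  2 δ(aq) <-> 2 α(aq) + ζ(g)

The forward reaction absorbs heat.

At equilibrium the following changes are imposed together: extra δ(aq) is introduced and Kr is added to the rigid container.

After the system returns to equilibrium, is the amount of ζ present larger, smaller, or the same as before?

increases

Adding δ (aq), a reactant, drives the reaction to the right.
At constant volume, adding an inert gas leaves every reacting species' partial pressure unchanged, so Q is unchanged — no shift from this change.
The net shift is to the right. ζ is a product, so its amount increases.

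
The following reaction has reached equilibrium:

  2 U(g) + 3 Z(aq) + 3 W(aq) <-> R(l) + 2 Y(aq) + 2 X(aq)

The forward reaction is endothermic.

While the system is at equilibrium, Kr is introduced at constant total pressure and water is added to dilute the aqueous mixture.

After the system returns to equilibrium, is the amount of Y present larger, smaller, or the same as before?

Adding inert gas at constant total pressure expands the volume and lowers every reacting partial pressure. With Δn_gas = 0 − 2 = -2, Q moves away from K toward the side with fewer gas moles, so the system shifts toward the side with more gas moles — to the left.
Dilution lowers every aqueous concentration by the same factor. Δn_aq = 4 − 6 = -2, so the system shifts toward the side with more dissolved moles — to the left.
The net shift is to the left. Y is a product, so its amount decreases.

decreases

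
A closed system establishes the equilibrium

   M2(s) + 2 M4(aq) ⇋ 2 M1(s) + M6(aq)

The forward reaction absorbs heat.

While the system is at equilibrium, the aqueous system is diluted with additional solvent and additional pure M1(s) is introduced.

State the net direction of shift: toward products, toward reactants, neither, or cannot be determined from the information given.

left

Dilution lowers every aqueous concentration by the same factor. Δn_aq = 1 − 2 = -1, so the system shifts toward the side with more dissolved moles — to the left.
M1 is a pure solid; its activity is 1 regardless of amount, so Q is unaffected — no shift from this change.
Only the nonzero effect(s) matter; the net shift is to the left.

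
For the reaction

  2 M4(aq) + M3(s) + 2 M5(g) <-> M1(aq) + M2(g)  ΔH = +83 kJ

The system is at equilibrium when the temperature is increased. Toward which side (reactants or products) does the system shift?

The forward reaction is endothermic. Raising T favours the endothermic direction — shift to the right.

right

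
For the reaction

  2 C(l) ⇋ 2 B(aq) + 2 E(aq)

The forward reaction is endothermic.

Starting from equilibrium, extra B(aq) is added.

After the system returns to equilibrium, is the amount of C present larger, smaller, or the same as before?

increases

Adding B (aq), a product, drives the reaction to the left.
The net shift is to the left. C is a reactant, so its amount increases.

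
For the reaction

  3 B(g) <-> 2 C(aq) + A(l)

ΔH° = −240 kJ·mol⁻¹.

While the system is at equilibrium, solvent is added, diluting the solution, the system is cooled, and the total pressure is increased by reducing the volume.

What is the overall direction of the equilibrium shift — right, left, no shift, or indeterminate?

Dilution lowers every aqueous concentration by the same factor. Δn_aq = 2 − 0 = +2, so the system shifts toward the side with more dissolved moles — to the right.
The forward reaction is exothermic. Lowering T favours the exothermic direction — shift to the right.
Gas moles: reactants 3, products 0 (Δn_gas = -3). Compression shifts the system toward the side with fewer moles of gas — to the right.
All effects act in the same direction — net shift to the right.

right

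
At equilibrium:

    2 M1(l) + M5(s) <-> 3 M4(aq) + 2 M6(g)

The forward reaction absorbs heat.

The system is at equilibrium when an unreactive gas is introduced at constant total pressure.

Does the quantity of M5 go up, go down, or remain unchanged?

decreases

Adding inert gas at constant total pressure expands the volume and lowers every reacting partial pressure. With Δn_gas = 2 − 0 = +2, Q moves away from K toward the side with fewer gas moles, so the system shifts toward the side with more gas moles — to the right.
The net shift is to the right. M5 is a reactant, so its amount decreases.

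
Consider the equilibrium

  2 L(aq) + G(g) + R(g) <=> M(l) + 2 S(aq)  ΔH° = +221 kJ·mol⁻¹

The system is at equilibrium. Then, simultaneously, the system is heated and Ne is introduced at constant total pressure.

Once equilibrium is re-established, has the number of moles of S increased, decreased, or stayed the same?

The forward reaction is endothermic. Raising T favours the endothermic direction — shift to the right.
Adding inert gas at constant total pressure expands the volume and lowers every reacting partial pressure. With Δn_gas = 0 − 2 = -2, Q moves away from K toward the side with fewer gas moles, so the system shifts toward the side with more gas moles — to the left.
The two effects oppose each other, so the net shift — and hence the change in S — cannot be determined from the given information.

cannot be determined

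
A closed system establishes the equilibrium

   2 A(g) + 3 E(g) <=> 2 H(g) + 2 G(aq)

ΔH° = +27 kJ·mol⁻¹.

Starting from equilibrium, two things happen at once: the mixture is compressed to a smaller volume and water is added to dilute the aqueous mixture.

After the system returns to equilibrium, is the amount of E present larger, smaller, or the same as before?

decreases

Gas moles: reactants 5, products 2 (Δn_gas = -3). Compression shifts the system toward the side with fewer moles of gas — to the right.
Dilution lowers every aqueous concentration by the same factor. Δn_aq = 2 − 0 = +2, so the system shifts toward the side with more dissolved moles — to the right.
The net shift is to the right. E is a reactant, so its amount decreases.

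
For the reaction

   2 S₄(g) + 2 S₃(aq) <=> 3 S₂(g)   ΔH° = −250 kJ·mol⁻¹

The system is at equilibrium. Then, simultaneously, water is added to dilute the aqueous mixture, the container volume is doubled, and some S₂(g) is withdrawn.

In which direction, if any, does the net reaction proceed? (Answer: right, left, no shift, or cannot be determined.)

Dilution lowers every aqueous concentration by the same factor. Δn_aq = 0 − 2 = -2, so the system shifts toward the side with more dissolved moles — to the left.
Gas moles: reactants 2, products 3 (Δn_gas = +1). Expansion shifts the system toward the side with more moles of gas — to the right.
Removing S₂ (g), a product, drives the reaction to the right.
The individual effects push in opposite directions; without quantitative information the net direction cannot be determined.

cannot be determined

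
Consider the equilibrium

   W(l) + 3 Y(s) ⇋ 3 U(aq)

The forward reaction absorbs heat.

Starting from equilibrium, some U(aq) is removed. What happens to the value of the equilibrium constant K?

The equilibrium constant depends only on temperature. This perturbation may move the position of equilibrium, but since T is unchanged, K itself is unchanged.

unchanged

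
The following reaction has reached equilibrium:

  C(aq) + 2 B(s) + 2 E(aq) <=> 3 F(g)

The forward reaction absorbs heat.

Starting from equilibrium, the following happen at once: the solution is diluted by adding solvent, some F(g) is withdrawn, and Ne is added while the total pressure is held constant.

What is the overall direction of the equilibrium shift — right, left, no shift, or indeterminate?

cannot be determined

Dilution lowers every aqueous concentration by the same factor. Δn_aq = 0 − 3 = -3, so the system shifts toward the side with more dissolved moles — to the left.
Removing F (g), a product, drives the reaction to the right.
Adding inert gas at constant total pressure expands the volume and lowers every reacting partial pressure. With Δn_gas = 3 − 0 = +3, Q moves away from K toward the side with fewer gas moles, so the system shifts toward the side with more gas moles — to the right.
The individual effects push in opposite directions; without quantitative information the net direction cannot be determined.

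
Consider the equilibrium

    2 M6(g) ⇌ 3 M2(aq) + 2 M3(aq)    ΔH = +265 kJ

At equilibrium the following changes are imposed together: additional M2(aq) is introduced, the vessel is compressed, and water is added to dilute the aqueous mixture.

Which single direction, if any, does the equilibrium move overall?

Adding M2 (aq), a product, drives the reaction to the left.
Gas moles: reactants 2, products 0 (Δn_gas = -2). Compression shifts the system toward the side with fewer moles of gas — to the right.
Dilution lowers every aqueous concentration by the same factor. Δn_aq = 5 − 0 = +5, so the system shifts toward the side with more dissolved moles — to the right.
The individual effects push in opposite directions; without quantitative information the net direction cannot be determined.

cannot be determined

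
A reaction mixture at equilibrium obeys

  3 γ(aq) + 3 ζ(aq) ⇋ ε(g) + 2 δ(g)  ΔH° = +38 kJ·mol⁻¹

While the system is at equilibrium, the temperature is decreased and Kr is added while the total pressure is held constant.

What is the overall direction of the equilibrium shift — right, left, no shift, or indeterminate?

cannot be determined

The forward reaction is endothermic. Lowering T favours the exothermic direction — shift to the left.
Adding inert gas at constant total pressure expands the volume and lowers every reacting partial pressure. With Δn_gas = 3 − 0 = +3, Q moves away from K toward the side with fewer gas moles, so the system shifts toward the side with more gas moles — to the right.
The individual effects push in opposite directions; without quantitative information the net direction cannot be determined.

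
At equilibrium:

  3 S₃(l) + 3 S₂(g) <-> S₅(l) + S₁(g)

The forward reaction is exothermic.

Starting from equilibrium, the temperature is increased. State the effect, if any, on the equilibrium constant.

decreases

K depends on temperature via the van 't Hoff relation. The forward reaction is exothermic, so raising T decreases K.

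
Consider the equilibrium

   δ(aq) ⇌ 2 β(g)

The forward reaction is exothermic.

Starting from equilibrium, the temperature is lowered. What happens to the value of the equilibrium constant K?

increases

K depends on temperature via the van 't Hoff relation. The forward reaction is exothermic, so lowering T increases K.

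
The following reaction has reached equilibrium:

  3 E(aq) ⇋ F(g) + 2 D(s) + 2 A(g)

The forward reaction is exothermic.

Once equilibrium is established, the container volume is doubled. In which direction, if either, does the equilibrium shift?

Gas moles: reactants 0, products 3 (Δn_gas = +3). Expansion shifts the system toward the side with more moles of gas — to the right.

right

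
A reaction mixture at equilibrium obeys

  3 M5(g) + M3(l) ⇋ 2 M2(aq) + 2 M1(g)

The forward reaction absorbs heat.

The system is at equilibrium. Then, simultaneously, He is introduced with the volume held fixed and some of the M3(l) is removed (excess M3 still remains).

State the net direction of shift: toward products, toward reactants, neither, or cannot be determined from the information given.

no shift

At constant volume, adding an inert gas leaves every reacting species' partial pressure unchanged, so Q is unchanged — no shift from this change.
M3 is a pure liquid; its activity is 1 regardless of amount, so Q is unaffected — no shift from this change.
None of the changes alters Q relative to K, so there is no net shift.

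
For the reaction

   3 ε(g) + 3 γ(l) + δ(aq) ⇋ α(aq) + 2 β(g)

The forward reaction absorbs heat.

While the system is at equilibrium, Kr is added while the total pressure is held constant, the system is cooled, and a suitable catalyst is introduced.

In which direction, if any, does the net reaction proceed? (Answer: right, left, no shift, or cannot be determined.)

left

Adding inert gas at constant total pressure expands the volume and lowers every reacting partial pressure. With Δn_gas = 2 − 3 = -1, Q moves away from K toward the side with fewer gas moles, so the system shifts toward the side with more gas moles — to the left.
The forward reaction is endothermic. Lowering T favours the exothermic direction — shift to the left.
A catalyst speeds both forward and reverse rates equally; it changes neither Q nor K — no shift from this change.
Only the nonzero effect(s) matter; the net shift is to the left.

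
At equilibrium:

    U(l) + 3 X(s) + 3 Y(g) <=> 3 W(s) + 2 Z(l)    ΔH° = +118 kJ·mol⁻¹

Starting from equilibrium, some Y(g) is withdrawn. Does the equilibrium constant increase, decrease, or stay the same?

unchanged

The equilibrium constant depends only on temperature. This perturbation may move the position of equilibrium, but since T is unchanged, K itself is unchanged.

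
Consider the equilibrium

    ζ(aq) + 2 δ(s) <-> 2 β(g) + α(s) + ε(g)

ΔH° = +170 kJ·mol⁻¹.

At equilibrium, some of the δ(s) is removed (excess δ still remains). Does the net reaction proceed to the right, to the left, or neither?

no shift

δ is a pure solid; its activity is 1 regardless of amount, so Q is unaffected — no shift from this change.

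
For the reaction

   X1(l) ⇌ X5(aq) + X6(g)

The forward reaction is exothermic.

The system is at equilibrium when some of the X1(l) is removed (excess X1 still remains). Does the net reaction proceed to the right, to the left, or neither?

no shift

X1 is a pure liquid; its activity is 1 regardless of amount, so Q is unaffected — no shift from this change.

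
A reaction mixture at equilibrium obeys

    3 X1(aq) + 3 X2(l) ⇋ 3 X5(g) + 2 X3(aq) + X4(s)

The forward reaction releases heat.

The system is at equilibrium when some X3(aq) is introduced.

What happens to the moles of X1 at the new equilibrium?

increases

Adding X3 (aq), a product, drives the reaction to the left.
The net shift is to the left. X1 is a reactant, so its amount increases.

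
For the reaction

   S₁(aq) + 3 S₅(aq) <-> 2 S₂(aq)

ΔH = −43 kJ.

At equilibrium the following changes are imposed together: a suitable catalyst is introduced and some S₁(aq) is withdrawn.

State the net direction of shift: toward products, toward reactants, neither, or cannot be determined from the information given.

A catalyst speeds both forward and reverse rates equally; it changes neither Q nor K — no shift from this change.
Removing S₁ (aq), a reactant, drives the reaction to the left.
Only the nonzero effect(s) matter; the net shift is to the left.

left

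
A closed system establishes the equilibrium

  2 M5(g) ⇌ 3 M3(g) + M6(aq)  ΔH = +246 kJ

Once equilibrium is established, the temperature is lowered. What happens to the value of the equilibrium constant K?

decreases

K depends on temperature via the van 't Hoff relation. The forward reaction is endothermic, so lowering T decreases K.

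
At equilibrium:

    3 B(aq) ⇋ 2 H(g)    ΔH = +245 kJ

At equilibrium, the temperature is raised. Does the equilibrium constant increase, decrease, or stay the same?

K depends on temperature via the van 't Hoff relation. The forward reaction is endothermic, so raising T increases K.

increases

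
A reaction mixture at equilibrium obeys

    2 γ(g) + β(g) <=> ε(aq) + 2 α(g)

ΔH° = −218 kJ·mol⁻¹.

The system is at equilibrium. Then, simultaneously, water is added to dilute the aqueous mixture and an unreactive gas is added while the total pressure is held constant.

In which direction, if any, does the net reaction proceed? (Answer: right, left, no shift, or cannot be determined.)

cannot be determined

Dilution lowers every aqueous concentration by the same factor. Δn_aq = 1 − 0 = +1, so the system shifts toward the side with more dissolved moles — to the right.
Adding inert gas at constant total pressure expands the volume and lowers every reacting partial pressure. With Δn_gas = 2 − 3 = -1, Q moves away from K toward the side with fewer gas moles, so the system shifts toward the side with more gas moles — to the left.
The individual effects push in opposite directions; without quantitative information the net direction cannot be determined.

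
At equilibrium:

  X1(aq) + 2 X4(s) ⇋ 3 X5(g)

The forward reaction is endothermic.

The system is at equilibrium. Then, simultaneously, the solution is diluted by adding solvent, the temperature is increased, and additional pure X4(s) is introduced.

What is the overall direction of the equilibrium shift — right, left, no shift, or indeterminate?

Dilution lowers every aqueous concentration by the same factor. Δn_aq = 0 − 1 = -1, so the system shifts toward the side with more dissolved moles — to the left.
The forward reaction is endothermic. Raising T favours the endothermic direction — shift to the right.
X4 is a pure solid; its activity is 1 regardless of amount, so Q is unaffected — no shift from this change.
The individual effects push in opposite directions; without quantitative information the net direction cannot be determined.

cannot be determined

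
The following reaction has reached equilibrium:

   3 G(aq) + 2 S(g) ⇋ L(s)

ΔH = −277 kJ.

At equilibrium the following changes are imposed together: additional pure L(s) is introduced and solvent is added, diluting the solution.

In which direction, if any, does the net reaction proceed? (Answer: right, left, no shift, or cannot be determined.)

L is a pure solid; its activity is 1 regardless of amount, so Q is unaffected — no shift from this change.
Dilution lowers every aqueous concentration by the same factor. Δn_aq = 0 − 3 = -3, so the system shifts toward the side with more dissolved moles — to the left.
Only the nonzero effect(s) matter; the net shift is to the left.

left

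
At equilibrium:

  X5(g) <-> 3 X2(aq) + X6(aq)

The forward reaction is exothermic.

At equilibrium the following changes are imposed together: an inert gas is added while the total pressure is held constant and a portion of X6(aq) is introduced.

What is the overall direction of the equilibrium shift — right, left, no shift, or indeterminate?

Adding inert gas at constant total pressure expands the volume and lowers every reacting partial pressure. With Δn_gas = 0 − 1 = -1, Q moves away from K toward the side with fewer gas moles, so the system shifts toward the side with more gas moles — to the left.
Adding X6 (aq), a product, drives the reaction to the left.
All effects act in the same direction — net shift to the left.

left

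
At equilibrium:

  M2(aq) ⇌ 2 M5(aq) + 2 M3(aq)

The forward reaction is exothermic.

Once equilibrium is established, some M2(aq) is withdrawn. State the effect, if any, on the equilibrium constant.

unchanged

The equilibrium constant depends only on temperature. This perturbation may move the position of equilibrium, but since T is unchanged, K itself is unchanged.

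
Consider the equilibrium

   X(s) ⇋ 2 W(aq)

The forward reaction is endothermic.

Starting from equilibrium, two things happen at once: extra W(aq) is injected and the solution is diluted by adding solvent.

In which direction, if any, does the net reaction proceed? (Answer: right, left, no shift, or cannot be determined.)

Adding W (aq), a product, drives the reaction to the left.
Dilution lowers every aqueous concentration by the same factor. Δn_aq = 2 − 0 = +2, so the system shifts toward the side with more dissolved moles — to the right.
The individual effects push in opposite directions; without quantitative information the net direction cannot be determined.

cannot be determined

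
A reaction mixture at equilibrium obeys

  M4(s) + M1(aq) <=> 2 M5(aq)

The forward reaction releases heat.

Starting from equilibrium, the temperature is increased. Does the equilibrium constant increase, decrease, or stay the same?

K depends on temperature via the van 't Hoff relation. The forward reaction is exothermic, so raising T decreases K.

decreases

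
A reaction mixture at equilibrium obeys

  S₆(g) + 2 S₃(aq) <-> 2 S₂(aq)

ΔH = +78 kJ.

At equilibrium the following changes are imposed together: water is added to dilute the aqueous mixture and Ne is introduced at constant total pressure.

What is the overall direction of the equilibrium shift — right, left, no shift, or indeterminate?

Dilution scales every aqueous concentration by the same factor. Δn_aq = 2 − 2 = 0, so Q is unchanged — no shift.
Adding inert gas at constant total pressure expands the volume and lowers every reacting partial pressure. With Δn_gas = 0 − 1 = -1, Q moves away from K toward the side with fewer gas moles, so the system shifts toward the side with more gas moles — to the left.
Only the nonzero effect(s) matter; the net shift is to the left.

left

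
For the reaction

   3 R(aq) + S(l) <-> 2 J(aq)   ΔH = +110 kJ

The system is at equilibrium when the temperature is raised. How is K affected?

K depends on temperature via the van 't Hoff relation. The forward reaction is endothermic, so raising T increases K.

increases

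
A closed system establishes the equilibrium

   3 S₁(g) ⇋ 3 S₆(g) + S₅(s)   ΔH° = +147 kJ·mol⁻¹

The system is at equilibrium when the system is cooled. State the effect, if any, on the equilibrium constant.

decreases

K depends on temperature via the van 't Hoff relation. The forward reaction is endothermic, so lowering T decreases K.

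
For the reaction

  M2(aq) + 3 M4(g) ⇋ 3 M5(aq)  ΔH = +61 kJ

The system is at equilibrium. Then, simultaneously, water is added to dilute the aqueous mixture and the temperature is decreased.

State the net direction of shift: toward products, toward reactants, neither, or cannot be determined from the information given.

Dilution lowers every aqueous concentration by the same factor. Δn_aq = 3 − 1 = +2, so the system shifts toward the side with more dissolved moles — to the right.
The forward reaction is endothermic. Lowering T favours the exothermic direction — shift to the left.
The individual effects push in opposite directions; without quantitative information the net direction cannot be determined.

cannot be determined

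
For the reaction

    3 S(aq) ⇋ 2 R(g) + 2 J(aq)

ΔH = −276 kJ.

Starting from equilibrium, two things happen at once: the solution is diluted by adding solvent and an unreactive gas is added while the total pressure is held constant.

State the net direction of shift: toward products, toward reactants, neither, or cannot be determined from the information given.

cannot be determined

Dilution lowers every aqueous concentration by the same factor. Δn_aq = 2 − 3 = -1, so the system shifts toward the side with more dissolved moles — to the left.
Adding inert gas at constant total pressure expands the volume and lowers every reacting partial pressure. With Δn_gas = 2 − 0 = +2, Q moves away from K toward the side with fewer gas moles, so the system shifts toward the side with more gas moles — to the right.
The individual effects push in opposite directions; without quantitative information the net direction cannot be determined.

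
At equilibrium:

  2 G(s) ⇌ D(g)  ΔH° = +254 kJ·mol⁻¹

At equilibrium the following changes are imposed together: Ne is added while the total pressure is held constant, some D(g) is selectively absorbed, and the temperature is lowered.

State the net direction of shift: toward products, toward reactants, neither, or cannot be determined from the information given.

Adding inert gas at constant total pressure expands the volume and lowers every reacting partial pressure. With Δn_gas = 1 − 0 = +1, Q moves away from K toward the side with fewer gas moles, so the system shifts toward the side with more gas moles — to the right.
Removing D (g), a product, drives the reaction to the right.
The forward reaction is endothermic. Lowering T favours the exothermic direction — shift to the left.
The individual effects push in opposite directions; without quantitative information the net direction cannot be determined.

cannot be determined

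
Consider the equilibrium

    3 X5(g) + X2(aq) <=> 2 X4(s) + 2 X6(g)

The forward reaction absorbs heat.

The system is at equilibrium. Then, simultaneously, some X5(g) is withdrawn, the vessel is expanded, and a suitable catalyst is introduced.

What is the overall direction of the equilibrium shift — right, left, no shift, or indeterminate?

Removing X5 (g), a reactant, drives the reaction to the left.
Gas moles: reactants 3, products 2 (Δn_gas = -1). Expansion shifts the system toward the side with more moles of gas — to the left.
A catalyst speeds both forward and reverse rates equally; it changes neither Q nor K — no shift from this change.
Only the nonzero effect(s) matter; the net shift is to the left.

left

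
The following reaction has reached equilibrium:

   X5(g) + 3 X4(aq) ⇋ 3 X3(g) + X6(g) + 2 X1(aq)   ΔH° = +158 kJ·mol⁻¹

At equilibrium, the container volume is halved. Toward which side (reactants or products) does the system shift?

Gas moles: reactants 1, products 4 (Δn_gas = +3). Compression shifts the system toward the side with fewer moles of gas — to the left.

left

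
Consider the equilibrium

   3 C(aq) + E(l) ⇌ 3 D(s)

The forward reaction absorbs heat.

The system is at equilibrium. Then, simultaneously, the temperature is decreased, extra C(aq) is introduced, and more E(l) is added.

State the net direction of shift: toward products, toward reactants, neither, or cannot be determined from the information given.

The forward reaction is endothermic. Lowering T favours the exothermic direction — shift to the left.
Adding C (aq), a reactant, drives the reaction to the right.
E is a pure liquid; its activity is 1 regardless of amount, so Q is unaffected — no shift from this change.
The individual effects push in opposite directions; without quantitative information the net direction cannot be determined.

cannot be determined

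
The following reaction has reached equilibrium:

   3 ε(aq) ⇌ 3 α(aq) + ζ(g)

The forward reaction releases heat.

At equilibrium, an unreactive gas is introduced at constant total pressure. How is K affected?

The equilibrium constant depends only on temperature. This perturbation may move the position of equilibrium, but since T is unchanged, K itself is unchanged.

unchanged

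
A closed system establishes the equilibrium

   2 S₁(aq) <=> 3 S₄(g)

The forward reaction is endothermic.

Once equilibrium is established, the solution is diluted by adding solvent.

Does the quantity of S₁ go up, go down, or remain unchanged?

Dilution lowers every aqueous concentration by the same factor. Δn_aq = 0 − 2 = -2, so the system shifts toward the side with more dissolved moles — to the left.
The net shift is to the left. S₁ is a reactant, so its amount increases.

increases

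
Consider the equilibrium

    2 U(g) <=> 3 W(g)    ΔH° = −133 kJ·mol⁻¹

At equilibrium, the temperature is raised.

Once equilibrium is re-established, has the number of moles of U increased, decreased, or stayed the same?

increases

The forward reaction is exothermic. Raising T favours the endothermic direction — shift to the left.
The net shift is to the left. U is a reactant, so its amount increases.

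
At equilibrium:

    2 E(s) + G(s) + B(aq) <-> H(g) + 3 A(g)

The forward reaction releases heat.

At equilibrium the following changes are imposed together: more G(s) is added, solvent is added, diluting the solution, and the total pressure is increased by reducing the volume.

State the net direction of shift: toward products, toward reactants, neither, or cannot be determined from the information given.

left

G is a pure solid; its activity is 1 regardless of amount, so Q is unaffected — no shift from this change.
Dilution lowers every aqueous concentration by the same factor. Δn_aq = 0 − 1 = -1, so the system shifts toward the side with more dissolved moles — to the left.
Gas moles: reactants 0, products 4 (Δn_gas = +4). Compression shifts the system toward the side with fewer moles of gas — to the left.
Only the nonzero effect(s) matter; the net shift is to the left.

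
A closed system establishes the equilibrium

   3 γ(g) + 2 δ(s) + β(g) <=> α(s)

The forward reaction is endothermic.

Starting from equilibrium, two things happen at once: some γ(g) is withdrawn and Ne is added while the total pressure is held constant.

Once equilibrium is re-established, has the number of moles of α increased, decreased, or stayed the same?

Removing γ (g), a reactant, drives the reaction to the left.
Adding inert gas at constant total pressure expands the volume and lowers every reacting partial pressure. With Δn_gas = 0 − 4 = -4, Q moves away from K toward the side with fewer gas moles, so the system shifts toward the side with more gas moles — to the left.
The net shift is to the left. α is a product, so its amount decreases.

decreases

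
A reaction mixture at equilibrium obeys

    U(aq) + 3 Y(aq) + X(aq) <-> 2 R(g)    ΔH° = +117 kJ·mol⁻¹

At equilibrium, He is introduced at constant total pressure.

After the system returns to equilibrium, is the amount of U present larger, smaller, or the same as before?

decreases

Adding inert gas at constant total pressure expands the volume and lowers every reacting partial pressure. With Δn_gas = 2 − 0 = +2, Q moves away from K toward the side with fewer gas moles, so the system shifts toward the side with more gas moles — to the right.
The net shift is to the right. U is a reactant, so its amount decreases.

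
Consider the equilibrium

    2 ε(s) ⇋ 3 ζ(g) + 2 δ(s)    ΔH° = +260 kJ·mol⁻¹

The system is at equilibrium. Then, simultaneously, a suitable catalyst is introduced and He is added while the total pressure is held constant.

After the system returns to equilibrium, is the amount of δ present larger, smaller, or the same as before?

A catalyst speeds both forward and reverse rates equally; it changes neither Q nor K — no shift from this change.
Adding inert gas at constant total pressure expands the volume and lowers every reacting partial pressure. With Δn_gas = 3 − 0 = +3, Q moves away from K toward the side with fewer gas moles, so the system shifts toward the side with more gas moles — to the right.
The net shift is to the right. δ is a product, so its amount increases.

increases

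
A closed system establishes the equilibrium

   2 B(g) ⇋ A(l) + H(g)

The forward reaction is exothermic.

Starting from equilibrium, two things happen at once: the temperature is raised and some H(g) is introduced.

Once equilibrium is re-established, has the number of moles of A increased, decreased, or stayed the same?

The forward reaction is exothermic. Raising T favours the endothermic direction — shift to the left.
Adding H (g), a product, drives the reaction to the left.
The net shift is to the left. A is a product, so its amount decreases.

decreases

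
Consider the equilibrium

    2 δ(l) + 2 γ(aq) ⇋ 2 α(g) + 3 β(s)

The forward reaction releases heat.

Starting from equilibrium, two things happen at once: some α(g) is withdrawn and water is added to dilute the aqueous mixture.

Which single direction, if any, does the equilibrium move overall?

cannot be determined

Removing α (g), a product, drives the reaction to the right.
Dilution lowers every aqueous concentration by the same factor. Δn_aq = 0 − 2 = -2, so the system shifts toward the side with more dissolved moles — to the left.
The individual effects push in opposite directions; without quantitative information the net direction cannot be determined.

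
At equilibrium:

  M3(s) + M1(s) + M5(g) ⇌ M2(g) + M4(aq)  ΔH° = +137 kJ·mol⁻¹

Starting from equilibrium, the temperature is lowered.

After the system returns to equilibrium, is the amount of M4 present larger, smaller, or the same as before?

decreases

The forward reaction is endothermic. Lowering T favours the exothermic direction — shift to the left.
The net shift is to the left. M4 is a product, so its amount decreases.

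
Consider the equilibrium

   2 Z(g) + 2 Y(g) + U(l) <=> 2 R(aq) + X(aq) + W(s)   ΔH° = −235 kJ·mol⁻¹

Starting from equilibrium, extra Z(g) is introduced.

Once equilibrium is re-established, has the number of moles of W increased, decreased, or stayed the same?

Adding Z (g), a reactant, drives the reaction to the right.
The net shift is to the right. W is a product, so its amount increases.

increases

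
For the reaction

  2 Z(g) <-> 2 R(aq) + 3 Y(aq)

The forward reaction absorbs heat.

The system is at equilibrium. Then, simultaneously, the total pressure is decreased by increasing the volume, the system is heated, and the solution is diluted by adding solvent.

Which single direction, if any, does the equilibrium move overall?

Gas moles: reactants 2, products 0 (Δn_gas = -2). Expansion shifts the system toward the side with more moles of gas — to the left.
The forward reaction is endothermic. Raising T favours the endothermic direction — shift to the right.
Dilution lowers every aqueous concentration by the same factor. Δn_aq = 5 − 0 = +5, so the system shifts toward the side with more dissolved moles — to the right.
The individual effects push in opposite directions; without quantitative information the net direction cannot be determined.

cannot be determined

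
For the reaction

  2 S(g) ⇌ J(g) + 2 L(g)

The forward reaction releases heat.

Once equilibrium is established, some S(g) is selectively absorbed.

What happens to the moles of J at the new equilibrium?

Removing S (g), a reactant, drives the reaction to the left.
The net shift is to the left. J is a product, so its amount decreases.

decreases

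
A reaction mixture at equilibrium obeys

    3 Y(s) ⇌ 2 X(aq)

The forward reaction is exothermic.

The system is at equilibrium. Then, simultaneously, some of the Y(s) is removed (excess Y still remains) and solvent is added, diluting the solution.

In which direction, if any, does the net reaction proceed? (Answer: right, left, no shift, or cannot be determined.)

Y is a pure solid; its activity is 1 regardless of amount, so Q is unaffected — no shift from this change.
Dilution lowers every aqueous concentration by the same factor. Δn_aq = 2 − 0 = +2, so the system shifts toward the side with more dissolved moles — to the right.
Only the nonzero effect(s) matter; the net shift is to the right.

right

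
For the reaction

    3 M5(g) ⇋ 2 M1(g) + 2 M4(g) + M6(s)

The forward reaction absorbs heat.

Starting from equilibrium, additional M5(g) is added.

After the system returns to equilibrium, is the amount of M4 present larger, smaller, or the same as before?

Adding M5 (g), a reactant, drives the reaction to the right.
The net shift is to the right. M4 is a product, so its amount increases.

increases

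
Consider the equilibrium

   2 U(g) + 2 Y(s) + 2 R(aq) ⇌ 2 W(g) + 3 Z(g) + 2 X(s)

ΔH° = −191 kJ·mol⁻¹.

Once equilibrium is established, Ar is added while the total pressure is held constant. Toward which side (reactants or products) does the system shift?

right

Adding inert gas at constant total pressure expands the volume and lowers every reacting partial pressure. With Δn_gas = 5 − 2 = +3, Q moves away from K toward the side with fewer gas moles, so the system shifts toward the side with more gas moles — to the right.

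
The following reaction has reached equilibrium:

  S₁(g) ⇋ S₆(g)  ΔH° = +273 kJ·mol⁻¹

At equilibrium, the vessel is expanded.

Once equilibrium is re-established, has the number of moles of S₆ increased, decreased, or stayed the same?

Gas moles: reactants 1, products 1. Δn_gas = 0, so a volume change leaves Q equal to K — no shift from this change.
No net shift occurs, so the amount of S₆ is unchanged.

unchanged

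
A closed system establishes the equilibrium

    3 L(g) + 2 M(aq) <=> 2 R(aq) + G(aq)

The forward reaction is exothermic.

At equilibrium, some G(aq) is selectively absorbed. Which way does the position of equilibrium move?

Removing G (aq), a product, drives the reaction to the right.

right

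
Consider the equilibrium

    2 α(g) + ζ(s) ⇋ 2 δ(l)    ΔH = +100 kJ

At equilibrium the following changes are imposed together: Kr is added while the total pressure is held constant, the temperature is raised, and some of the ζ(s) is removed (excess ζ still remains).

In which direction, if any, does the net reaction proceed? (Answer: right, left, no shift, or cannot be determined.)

Adding inert gas at constant total pressure expands the volume and lowers every reacting partial pressure. With Δn_gas = 0 − 2 = -2, Q moves away from K toward the side with fewer gas moles, so the system shifts toward the side with more gas moles — to the left.
The forward reaction is endothermic. Raising T favours the endothermic direction — shift to the right.
ζ is a pure solid; its activity is 1 regardless of amount, so Q is unaffected — no shift from this change.
The individual effects push in opposite directions; without quantitative information the net direction cannot be determined.

cannot be determined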